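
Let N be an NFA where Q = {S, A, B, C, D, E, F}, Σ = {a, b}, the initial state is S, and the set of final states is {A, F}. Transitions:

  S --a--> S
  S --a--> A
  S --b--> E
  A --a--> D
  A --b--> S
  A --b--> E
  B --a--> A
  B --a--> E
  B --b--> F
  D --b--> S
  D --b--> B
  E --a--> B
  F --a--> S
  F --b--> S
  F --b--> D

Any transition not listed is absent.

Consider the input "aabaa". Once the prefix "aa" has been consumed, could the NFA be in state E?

No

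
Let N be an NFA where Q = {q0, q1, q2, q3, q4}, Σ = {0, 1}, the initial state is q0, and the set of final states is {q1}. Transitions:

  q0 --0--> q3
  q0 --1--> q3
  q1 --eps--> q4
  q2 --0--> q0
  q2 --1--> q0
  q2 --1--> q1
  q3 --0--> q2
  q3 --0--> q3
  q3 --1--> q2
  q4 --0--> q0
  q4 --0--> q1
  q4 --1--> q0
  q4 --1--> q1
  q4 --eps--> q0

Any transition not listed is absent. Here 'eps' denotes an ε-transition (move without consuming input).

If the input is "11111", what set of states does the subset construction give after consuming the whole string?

{q0, q1, q2, q3, q4}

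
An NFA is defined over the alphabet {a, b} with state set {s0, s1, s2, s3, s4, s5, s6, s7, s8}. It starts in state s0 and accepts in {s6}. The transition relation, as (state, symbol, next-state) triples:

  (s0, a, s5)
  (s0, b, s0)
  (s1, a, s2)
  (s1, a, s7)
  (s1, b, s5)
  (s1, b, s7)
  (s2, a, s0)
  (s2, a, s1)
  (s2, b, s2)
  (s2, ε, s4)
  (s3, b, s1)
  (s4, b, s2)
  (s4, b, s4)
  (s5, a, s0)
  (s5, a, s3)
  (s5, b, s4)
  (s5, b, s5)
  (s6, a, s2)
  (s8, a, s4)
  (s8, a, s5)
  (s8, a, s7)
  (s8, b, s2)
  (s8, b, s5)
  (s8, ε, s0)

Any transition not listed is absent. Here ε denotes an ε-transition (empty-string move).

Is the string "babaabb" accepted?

Start in {s0}.
Read 'b': s0→{s0}; now {s0}.
Read 'a': s0→{s5}; now {s5}.
Read 'b': s5→{s4, s5}; now {s4, s5}.
Read 'a': s4→∅, s5→{s0, s3}; now {s0, s3}.
Read 'a': s0→{s5}, s3→∅; now {s5}.
Read 'b': s5→{s4, s5}; now {s4, s5}.
Read 'b': s4→{s2, s4}, s5→{s4, s5}; now {s2, s4, s5}.
The final set {s2, s4, s5} contains no accepting state.

No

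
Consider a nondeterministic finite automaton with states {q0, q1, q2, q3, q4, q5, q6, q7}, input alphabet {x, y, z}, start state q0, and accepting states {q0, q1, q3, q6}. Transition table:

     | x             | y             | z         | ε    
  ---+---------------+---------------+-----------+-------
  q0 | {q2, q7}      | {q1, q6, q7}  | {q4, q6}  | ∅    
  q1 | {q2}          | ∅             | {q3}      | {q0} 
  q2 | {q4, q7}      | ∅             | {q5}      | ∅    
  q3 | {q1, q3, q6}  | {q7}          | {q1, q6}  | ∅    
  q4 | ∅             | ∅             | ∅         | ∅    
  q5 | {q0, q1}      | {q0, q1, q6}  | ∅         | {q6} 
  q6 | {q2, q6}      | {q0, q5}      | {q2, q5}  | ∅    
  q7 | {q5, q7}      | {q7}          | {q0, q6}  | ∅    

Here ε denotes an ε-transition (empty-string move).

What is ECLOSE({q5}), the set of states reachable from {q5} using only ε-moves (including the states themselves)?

{q5, q6}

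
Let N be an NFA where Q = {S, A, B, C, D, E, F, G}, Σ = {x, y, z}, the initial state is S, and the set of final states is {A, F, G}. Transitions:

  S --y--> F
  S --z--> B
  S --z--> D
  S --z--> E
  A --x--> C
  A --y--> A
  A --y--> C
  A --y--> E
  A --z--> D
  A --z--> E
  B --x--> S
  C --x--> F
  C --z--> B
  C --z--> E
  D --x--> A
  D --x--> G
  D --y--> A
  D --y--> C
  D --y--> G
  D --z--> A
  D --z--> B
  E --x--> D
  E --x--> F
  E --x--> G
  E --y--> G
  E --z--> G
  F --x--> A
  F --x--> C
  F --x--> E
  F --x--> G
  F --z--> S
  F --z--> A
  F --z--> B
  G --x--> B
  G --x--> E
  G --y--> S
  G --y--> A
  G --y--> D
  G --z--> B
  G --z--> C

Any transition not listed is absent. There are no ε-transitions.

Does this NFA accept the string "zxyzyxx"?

Yes

Start in {S}.
Read 'z': S→{B, D, E}; now {B, D, E}.
Read 'x': B→{S}, D→{A, G}, E→{D, F, G}; now {S, A, D, F, G}.
Read 'y': S→{F}, A→{A, C, E}, D→{A, C, G}, F→∅, G→{S, A, D}; now {S, A, C, D, E, F, G}.
Read 'z': S→{B, D, E}, A→{D, E}, C→{B, E}, D→{A, B}, E→{G}, F→{S, A, B}, G→{B, C}; now {S, A, B, C, D, E, G}.
Read 'y': S→{F}, A→{A, C, E}, B→∅, C→∅, D→{A, C, G}, E→{G}, G→{S, A, D}; now {S, A, C, D, E, F, G}.
Read 'x': S→∅, A→{C}, C→{F}, D→{A, G}, E→{D, F, G}, F→{A, C, E, G}, G→{B, E}; now {A, B, C, D, E, F, G}.
Read 'x': A→{C}, B→{S}, C→{F}, D→{A, G}, E→{D, F, G}, F→{A, C, E, G}, G→{B, E}; now {S, A, B, C, D, E, F, G}.
The final set {S, A, B, C, D, E, F, G} contains the accepting states A, F, G.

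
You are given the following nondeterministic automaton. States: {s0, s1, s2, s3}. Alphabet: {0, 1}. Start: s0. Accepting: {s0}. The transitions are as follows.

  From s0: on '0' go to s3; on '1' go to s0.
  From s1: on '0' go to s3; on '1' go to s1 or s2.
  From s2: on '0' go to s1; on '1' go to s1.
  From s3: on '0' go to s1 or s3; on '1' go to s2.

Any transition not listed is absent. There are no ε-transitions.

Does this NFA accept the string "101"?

Start in {s0}.
Read '1': {s0} → {s0}.
Read '0': {s0} → {s3}.
Read '1': {s3} → {s2}.
The final set {s2} contains no accepting state.

No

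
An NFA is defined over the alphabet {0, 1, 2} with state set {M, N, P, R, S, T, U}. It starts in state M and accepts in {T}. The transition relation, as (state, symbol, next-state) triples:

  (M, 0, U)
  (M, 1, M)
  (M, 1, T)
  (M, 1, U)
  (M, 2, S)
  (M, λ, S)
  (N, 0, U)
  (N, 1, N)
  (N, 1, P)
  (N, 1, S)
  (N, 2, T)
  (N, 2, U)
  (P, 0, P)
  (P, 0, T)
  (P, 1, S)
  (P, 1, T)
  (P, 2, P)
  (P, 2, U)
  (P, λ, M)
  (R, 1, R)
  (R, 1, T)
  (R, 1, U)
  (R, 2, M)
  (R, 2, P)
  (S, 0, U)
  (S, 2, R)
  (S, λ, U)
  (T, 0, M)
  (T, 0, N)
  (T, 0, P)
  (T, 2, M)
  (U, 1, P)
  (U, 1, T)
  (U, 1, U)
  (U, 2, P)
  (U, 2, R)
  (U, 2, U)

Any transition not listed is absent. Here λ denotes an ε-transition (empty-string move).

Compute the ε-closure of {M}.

{M, S, U}

Begin with {M}.
ε-move M → S; add S.
ε-move S → U; add U.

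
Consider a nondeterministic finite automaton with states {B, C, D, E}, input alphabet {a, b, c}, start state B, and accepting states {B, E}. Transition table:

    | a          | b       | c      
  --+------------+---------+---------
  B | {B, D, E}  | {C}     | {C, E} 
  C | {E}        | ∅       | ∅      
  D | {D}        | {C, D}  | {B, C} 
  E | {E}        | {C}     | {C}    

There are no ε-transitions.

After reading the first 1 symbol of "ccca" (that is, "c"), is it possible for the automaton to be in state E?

Start in {B}.
Read 'c': {B} → {C, E}.
State E is in {C, E}.

Yes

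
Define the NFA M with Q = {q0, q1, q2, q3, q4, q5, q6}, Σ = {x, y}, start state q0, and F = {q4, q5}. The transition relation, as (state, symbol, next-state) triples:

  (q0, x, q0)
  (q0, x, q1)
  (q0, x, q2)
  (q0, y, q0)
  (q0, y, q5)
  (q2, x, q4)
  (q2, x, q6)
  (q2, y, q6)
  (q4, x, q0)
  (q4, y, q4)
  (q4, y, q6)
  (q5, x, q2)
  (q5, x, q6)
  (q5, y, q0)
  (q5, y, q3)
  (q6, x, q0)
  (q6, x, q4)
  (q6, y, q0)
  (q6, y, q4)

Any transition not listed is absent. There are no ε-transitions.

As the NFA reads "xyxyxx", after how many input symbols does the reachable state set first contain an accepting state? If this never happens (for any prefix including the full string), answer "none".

2

Start in {q0}.
Read 'x': q0→{q0, q1, q2}; now {q0, q1, q2}.
Read 'y': q0→{q0, q5}, q1→∅, q2→{q6}; now {q0, q5, q6}.
None of the earlier sets intersect F, but {q0, q5, q6} does.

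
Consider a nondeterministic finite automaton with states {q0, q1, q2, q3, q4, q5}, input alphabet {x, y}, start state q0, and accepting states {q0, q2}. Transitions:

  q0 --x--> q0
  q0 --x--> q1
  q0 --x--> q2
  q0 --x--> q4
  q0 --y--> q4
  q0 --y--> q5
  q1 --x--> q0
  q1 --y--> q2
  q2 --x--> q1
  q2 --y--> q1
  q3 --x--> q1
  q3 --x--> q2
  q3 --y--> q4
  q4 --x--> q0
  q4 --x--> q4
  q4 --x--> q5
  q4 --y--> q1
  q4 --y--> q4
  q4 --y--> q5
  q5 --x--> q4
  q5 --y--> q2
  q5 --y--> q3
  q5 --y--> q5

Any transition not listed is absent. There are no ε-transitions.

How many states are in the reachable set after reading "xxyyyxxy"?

Start in {q0}.
Read 'x': {q0} → {q0, q1, q2, q4}.
Read 'x': {q0, q1, q2, q4} → {q0, q1, q2, q4, q5}.
Read 'y': {q0, q1, q2, q4, q5} → {q1, q2, q3, q4, q5}.
Read 'y': {q1, q2, q3, q4, q5} → {q1, q2, q3, q4, q5}.
Read 'y': {q1, q2, q3, q4, q5} → {q1, q2, q3, q4, q5}.
Read 'x': {q1, q2, q3, q4, q5} → {q0, q1, q2, q4, q5}.
Read 'x': {q0, q1, q2, q4, q5} → {q0, q1, q2, q4, q5}.
Read 'y': {q0, q1, q2, q4, q5} → {q1, q2, q3, q4, q5}.
That set has 5 states.

5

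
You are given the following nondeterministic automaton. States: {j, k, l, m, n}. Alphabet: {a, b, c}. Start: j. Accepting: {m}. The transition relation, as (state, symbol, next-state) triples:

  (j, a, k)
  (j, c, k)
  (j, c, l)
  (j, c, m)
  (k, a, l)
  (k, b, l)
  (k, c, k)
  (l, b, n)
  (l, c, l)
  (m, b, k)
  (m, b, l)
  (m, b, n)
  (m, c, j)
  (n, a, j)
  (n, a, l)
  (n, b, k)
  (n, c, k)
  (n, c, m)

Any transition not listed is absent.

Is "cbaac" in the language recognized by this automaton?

Start in {j}.
Read 'c': {j} → {k, l, m}.
Read 'b': {k, l, m} → {k, l, n}.
Read 'a': {k, l, n} → {j, l}.
Read 'a': {j, l} → {k}.
Read 'c': {k} → {k}.
The final set {k} contains no accepting state.

No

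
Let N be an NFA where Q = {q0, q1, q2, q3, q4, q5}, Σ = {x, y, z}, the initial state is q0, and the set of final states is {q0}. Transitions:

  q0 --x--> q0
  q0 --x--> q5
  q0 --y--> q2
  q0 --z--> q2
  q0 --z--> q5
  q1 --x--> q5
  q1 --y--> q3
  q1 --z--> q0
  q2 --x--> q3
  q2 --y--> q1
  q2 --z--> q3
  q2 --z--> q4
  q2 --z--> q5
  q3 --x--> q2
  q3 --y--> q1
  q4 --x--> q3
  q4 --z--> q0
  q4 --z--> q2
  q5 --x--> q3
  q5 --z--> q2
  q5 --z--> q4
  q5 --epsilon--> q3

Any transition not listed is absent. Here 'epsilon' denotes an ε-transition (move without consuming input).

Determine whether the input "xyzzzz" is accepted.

Yes

Start in {q0}.
Read 'x': q0→{q0, q5}; union {q0, q5}; ε-closure = {q0, q3, q5}.
Read 'y': q0→{q2}, q3→{q1}, q5→∅; now {q1, q2}.
Read 'z': q1→{q0}, q2→{q3, q4, q5}; now {q0, q3, q4, q5}.
Read 'z': q0→{q2, q5}, q3→∅, q4→{q0, q2}, q5→{q2, q4}; union {q0, q2, q4, q5}; ε-closure = {q0, q2, q3, q4, q5}.
Read 'z': q0→{q2, q5}, q2→{q3, q4, q5}, q3→∅, q4→{q0, q2}, q5→{q2, q4}; now {q0, q2, q3, q4, q5}.
Read 'z': q0→{q2, q5}, q2→{q3, q4, q5}, q3→∅, q4→{q0, q2}, q5→{q2, q4}; now {q0, q2, q3, q4, q5}.
The final set {q0, q2, q3, q4, q5} contains the accepting state q0.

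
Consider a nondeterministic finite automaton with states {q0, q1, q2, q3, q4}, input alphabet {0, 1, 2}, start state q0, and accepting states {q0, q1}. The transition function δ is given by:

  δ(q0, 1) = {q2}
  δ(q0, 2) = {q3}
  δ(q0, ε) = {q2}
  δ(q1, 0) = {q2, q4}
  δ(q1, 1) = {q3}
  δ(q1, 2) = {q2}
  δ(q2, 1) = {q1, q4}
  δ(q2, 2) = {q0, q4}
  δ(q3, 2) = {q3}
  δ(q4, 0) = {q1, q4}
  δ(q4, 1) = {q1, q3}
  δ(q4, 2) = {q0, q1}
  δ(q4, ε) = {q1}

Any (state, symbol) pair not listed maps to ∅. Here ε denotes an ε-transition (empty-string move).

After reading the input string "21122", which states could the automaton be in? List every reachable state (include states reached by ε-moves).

Start: ε-closure({q0}) = {q0, q2}.
Read '2': {q0, q2} → {q0, q1, q2, q3, q4}.
Read '1': {q0, q1, q2, q3, q4} → {q1, q2, q3, q4}.
Read '1': {q1, q2, q3, q4} → {q1, q3, q4}.
Read '2': {q1, q3, q4} → {q0, q1, q2, q3}.
Read '2': {q0, q1, q2, q3} → {q0, q1, q2, q3, q4}.

{q0, q1, q2, q3, q4}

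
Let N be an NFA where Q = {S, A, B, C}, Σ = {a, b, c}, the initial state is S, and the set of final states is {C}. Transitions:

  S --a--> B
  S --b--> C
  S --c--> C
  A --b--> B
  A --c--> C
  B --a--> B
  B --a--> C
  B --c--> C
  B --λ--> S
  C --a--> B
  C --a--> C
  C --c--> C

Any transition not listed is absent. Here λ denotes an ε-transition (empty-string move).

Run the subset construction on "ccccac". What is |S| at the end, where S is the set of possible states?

Start in {S}.
Read 'c': S→{C}; now {C}.
Read 'c': C→{C}; now {C}.
Read 'c': C→{C}; now {C}.
Read 'c': C→{C}; now {C}.
Read 'a': C→{B, C}; union {B, C}; ε-closure = {S, B, C}.
Read 'c': S→{C}, B→{C}, C→{C}; now {C}.
That set has 1 state.

1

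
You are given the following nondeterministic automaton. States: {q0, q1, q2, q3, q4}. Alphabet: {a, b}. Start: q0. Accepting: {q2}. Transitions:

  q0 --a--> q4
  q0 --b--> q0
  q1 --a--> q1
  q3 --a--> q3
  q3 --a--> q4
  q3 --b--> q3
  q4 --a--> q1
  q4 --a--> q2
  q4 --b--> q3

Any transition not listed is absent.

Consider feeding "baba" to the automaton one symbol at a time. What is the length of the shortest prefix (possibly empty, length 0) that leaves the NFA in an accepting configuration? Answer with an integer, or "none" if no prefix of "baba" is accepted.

none

Start in {q0}.
Read 'b': q0→{q0}; now {q0}.
Read 'a': q0→{q4}; now {q4}.
Read 'b': q4→{q3}; now {q3}.
Read 'a': q3→{q3, q4}; now {q3, q4}.
No reachable set along the way intersects F.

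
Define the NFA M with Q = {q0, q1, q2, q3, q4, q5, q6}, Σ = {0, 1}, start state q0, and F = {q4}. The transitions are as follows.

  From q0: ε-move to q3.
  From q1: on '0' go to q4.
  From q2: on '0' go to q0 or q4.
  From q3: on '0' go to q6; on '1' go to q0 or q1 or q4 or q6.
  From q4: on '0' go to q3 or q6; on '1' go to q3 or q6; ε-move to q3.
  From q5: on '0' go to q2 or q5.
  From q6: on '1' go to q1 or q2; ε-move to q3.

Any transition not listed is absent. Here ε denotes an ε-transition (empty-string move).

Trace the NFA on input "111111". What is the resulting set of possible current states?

Start: ε-closure({q0}) = {q0, q3}.
Read '1': {q0, q3} → {q0, q1, q3, q4, q6}.
Read '1': {q0, q1, q3, q4, q6} → {q0, q1, q2, q3, q4, q6}.
Read '1': {q0, q1, q2, q3, q4, q6} → {q0, q1, q2, q3, q4, q6}.
Read '1': {q0, q1, q2, q3, q4, q6} → {q0, q1, q2, q3, q4, q6}.
Read '1': {q0, q1, q2, q3, q4, q6} → {q0, q1, q2, q3, q4, q6}.
Read '1': {q0, q1, q2, q3, q4, q6} → {q0, q1, q2, q3, q4, q6}.

{q0, q1, q2, q3, q4, q6}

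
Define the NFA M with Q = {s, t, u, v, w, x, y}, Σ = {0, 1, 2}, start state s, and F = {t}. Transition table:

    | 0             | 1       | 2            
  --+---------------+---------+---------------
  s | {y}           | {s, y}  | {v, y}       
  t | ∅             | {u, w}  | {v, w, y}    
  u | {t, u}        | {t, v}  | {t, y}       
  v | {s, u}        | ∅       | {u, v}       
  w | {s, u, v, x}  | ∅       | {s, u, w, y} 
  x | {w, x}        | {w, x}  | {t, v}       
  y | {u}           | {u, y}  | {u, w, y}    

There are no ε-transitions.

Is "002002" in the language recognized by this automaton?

Start in {s}.
Read '0': {s} → {y}.
Read '0': {y} → {u}.
Read '2': {u} → {t, y}.
Read '0': {t, y} → {u}.
Read '0': {u} → {t, u}.
Read '2': {t, u} → {t, v, w, y}.
The final set {t, v, w, y} contains the accepting state t.

Yes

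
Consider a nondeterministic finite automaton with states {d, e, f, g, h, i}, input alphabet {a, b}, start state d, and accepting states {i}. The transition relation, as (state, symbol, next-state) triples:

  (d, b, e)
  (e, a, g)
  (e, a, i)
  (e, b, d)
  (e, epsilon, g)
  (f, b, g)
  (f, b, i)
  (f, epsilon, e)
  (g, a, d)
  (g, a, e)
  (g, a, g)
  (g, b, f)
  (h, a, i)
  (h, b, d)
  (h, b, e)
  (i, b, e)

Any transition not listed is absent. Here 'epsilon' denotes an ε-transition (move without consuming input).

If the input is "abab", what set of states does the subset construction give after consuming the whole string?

∅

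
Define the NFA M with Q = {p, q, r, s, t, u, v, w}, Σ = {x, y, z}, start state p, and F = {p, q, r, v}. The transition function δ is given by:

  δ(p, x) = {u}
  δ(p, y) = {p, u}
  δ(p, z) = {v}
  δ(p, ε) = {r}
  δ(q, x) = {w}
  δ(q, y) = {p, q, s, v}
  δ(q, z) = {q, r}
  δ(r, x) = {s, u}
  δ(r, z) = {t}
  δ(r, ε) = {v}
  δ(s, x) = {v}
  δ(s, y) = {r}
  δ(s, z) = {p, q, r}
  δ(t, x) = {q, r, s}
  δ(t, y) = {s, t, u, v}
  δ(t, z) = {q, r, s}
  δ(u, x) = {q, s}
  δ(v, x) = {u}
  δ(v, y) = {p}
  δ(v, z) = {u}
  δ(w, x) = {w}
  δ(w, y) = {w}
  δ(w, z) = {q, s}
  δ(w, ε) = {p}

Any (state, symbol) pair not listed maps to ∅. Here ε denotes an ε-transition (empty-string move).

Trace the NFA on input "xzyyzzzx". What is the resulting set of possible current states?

{p, q, r, s, u, v, w}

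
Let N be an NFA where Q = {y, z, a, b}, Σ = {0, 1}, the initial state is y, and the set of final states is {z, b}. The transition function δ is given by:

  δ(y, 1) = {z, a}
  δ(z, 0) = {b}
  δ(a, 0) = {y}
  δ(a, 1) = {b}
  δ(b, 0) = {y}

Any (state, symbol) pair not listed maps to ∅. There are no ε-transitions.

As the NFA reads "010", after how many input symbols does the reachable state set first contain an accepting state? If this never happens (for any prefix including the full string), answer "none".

none

Start in {y}.
Read '0': y→∅; now ∅.
The set is empty and remains empty for the remaining 2 symbols.
No reachable set along the way intersects F.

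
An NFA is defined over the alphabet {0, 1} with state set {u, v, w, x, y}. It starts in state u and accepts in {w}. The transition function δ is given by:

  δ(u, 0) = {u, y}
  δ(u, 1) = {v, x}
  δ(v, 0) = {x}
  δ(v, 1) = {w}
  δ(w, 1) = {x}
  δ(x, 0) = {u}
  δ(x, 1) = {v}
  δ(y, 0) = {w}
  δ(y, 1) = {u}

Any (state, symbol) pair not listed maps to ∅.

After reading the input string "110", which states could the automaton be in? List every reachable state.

{x}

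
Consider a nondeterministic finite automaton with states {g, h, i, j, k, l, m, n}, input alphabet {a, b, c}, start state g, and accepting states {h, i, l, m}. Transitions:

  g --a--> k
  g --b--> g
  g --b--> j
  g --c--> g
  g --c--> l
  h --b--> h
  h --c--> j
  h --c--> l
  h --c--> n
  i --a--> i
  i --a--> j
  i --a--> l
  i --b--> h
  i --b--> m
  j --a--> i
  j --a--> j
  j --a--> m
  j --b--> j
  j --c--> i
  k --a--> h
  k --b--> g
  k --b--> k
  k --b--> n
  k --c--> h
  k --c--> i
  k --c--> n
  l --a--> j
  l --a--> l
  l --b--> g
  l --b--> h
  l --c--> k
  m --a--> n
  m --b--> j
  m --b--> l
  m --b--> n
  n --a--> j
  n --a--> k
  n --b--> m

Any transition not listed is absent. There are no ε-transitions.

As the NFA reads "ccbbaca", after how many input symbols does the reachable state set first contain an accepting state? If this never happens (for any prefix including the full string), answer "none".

Start in {g}.
Read 'c': g→{g, l}; now {g, l}.
None of the earlier sets intersect F, but {g, l} does.

1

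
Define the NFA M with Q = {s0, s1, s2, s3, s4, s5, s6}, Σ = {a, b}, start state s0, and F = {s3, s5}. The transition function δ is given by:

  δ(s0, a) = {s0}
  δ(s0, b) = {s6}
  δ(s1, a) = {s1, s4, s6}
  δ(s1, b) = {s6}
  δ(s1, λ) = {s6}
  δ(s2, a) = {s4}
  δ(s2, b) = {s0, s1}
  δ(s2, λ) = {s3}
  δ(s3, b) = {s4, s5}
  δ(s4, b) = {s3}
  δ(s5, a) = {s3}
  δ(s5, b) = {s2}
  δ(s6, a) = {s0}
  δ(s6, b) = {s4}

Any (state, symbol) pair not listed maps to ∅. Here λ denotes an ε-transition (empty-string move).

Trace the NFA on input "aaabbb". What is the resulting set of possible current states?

Start in {s0}.
Read 'a': s0→{s0}; now {s0}.
Read 'a': s0→{s0}; now {s0}.
Read 'a': s0→{s0}; now {s0}.
Read 'b': s0→{s6}; now {s6}.
Read 'b': s6→{s4}; now {s4}.
Read 'b': s4→{s3}; now {s3}.

{s3}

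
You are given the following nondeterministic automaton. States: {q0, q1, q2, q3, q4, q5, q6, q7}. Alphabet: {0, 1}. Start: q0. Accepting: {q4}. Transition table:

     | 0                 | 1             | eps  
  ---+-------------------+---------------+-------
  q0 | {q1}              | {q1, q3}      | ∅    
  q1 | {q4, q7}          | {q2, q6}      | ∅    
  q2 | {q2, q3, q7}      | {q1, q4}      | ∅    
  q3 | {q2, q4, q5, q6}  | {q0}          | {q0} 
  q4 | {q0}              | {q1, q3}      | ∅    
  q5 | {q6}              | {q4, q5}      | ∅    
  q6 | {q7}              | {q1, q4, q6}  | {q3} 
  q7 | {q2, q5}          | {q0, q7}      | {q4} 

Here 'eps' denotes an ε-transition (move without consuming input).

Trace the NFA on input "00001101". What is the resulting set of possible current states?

{q0, q1, q2, q3, q4, q5, q6, q7}

Start in {q0}.
Read '0': {q0} → {q1}.
Read '0': {q1} → {q4, q7}.
Read '0': {q4, q7} → {q0, q2, q5}.
Read '0': {q0, q2, q5} → {q0, q1, q2, q3, q4, q6, q7}.
Read '1': {q0, q1, q2, q3, q4, q6, q7} → {q0, q1, q2, q3, q4, q6, q7}.
Read '1': {q0, q1, q2, q3, q4, q6, q7} → {q0, q1, q2, q3, q4, q6, q7}.
Read '0': {q0, q1, q2, q3, q4, q6, q7} → {q0, q1, q2, q3, q4, q5, q6, q7}.
Read '1': {q0, q1, q2, q3, q4, q5, q6, q7} → {q0, q1, q2, q3, q4, q5, q6, q7}.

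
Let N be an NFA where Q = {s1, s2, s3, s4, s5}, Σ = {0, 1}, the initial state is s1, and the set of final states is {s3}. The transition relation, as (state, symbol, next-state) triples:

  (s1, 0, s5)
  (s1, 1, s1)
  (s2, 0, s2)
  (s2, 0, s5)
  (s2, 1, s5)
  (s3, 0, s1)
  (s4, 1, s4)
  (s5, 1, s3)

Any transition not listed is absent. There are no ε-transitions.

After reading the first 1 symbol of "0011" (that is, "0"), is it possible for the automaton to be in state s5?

Yes

Start in {s1}.
Read '0': s1→{s5}; now {s5}.
State s5 is in {s5}.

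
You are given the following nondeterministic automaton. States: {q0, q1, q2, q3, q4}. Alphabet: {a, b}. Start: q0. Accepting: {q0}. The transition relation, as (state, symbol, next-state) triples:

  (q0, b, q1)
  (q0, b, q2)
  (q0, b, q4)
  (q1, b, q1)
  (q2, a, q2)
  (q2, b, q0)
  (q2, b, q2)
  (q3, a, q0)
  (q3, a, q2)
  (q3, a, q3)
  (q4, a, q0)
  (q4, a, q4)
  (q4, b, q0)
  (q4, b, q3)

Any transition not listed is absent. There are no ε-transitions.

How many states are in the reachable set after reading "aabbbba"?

Start in {q0}.
Read 'a': {q0} → ∅.
The set is empty and remains empty for the remaining 6 symbols.
That set has 0 states.

0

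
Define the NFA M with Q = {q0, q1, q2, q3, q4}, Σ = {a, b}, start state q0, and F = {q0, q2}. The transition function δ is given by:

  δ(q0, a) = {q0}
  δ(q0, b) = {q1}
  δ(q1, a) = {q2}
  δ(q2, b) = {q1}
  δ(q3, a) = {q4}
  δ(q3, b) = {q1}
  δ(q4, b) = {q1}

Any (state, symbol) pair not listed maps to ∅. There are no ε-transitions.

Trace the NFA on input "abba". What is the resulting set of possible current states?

∅

Start in {q0}.
Read 'a': q0→{q0}; now {q0}.
Read 'b': q0→{q1}; now {q1}.
Read 'b': q1→∅; now ∅.
The set is empty and remains empty for the remaining 1 symbol.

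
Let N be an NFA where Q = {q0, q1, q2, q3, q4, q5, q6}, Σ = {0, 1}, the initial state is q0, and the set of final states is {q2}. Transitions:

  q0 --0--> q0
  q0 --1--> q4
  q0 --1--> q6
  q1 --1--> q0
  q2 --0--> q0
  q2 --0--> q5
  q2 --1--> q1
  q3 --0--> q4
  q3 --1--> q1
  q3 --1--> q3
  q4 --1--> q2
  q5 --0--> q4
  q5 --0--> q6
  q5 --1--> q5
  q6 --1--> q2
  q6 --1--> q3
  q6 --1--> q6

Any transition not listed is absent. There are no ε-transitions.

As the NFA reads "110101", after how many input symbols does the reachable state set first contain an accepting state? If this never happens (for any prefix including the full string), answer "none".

2

Start in {q0}.
Read '1': {q0} → {q4, q6}.
Read '1': {q4, q6} → {q2, q3, q6}.
None of the earlier sets intersect F, but {q2, q3, q6} does.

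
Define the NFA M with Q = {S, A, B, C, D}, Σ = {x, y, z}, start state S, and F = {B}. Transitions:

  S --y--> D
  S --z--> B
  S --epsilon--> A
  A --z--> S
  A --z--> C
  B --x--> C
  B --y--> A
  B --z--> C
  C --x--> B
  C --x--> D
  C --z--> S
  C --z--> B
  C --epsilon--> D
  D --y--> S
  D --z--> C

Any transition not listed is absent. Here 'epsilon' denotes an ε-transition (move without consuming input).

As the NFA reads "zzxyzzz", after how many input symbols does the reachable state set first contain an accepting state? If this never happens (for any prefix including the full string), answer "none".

1

Start: ε-closure({S}) = {S, A}.
Read 'z': {S, A} → {S, A, B, C, D}.
None of the earlier sets intersect F, but {S, A, B, C, D} does.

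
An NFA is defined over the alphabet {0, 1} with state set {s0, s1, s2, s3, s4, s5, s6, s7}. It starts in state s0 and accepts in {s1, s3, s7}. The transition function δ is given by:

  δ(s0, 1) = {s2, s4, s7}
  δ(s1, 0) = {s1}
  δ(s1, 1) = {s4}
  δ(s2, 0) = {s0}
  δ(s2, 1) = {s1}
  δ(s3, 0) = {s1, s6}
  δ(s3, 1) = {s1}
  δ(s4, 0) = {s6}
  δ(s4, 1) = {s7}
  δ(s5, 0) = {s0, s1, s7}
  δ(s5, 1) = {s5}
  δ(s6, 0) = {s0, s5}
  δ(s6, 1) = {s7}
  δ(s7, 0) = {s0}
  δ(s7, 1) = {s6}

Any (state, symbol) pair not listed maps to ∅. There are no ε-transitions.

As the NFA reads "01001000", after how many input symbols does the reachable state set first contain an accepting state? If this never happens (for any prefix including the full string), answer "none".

Start in {s0}.
Read '0': s0→∅; now ∅.
The set is empty and remains empty for the remaining 7 symbols.
No reachable set along the way intersects F.

none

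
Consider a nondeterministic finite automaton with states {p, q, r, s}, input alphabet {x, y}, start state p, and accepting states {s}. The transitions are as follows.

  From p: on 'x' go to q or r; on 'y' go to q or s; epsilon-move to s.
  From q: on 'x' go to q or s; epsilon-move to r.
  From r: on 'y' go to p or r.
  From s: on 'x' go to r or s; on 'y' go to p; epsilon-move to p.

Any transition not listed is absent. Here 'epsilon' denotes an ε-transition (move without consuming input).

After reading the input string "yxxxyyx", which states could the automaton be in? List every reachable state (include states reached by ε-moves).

{p, q, r, s}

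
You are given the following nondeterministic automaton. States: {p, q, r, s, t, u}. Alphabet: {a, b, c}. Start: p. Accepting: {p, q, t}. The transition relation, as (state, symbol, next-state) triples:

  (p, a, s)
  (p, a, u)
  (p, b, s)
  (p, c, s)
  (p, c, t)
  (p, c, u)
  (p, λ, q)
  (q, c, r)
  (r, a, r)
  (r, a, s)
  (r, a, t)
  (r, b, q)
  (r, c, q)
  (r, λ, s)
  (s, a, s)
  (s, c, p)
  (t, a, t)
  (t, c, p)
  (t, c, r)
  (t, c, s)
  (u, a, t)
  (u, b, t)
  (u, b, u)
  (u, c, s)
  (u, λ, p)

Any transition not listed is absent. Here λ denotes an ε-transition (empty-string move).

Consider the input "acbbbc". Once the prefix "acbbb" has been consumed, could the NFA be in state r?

No

Start: ε-closure({p}) = {p, q}.
Read 'a': {p, q} → {p, q, s, u}.
Read 'c': {p, q, s, u} → {p, q, r, s, t, u}.
Read 'b': {p, q, r, s, t, u} → {p, q, s, t, u}.
Read 'b': {p, q, s, t, u} → {p, q, s, t, u}.
Read 'b': {p, q, s, t, u} → {p, q, s, t, u}.
State r is not in {p, q, s, t, u}.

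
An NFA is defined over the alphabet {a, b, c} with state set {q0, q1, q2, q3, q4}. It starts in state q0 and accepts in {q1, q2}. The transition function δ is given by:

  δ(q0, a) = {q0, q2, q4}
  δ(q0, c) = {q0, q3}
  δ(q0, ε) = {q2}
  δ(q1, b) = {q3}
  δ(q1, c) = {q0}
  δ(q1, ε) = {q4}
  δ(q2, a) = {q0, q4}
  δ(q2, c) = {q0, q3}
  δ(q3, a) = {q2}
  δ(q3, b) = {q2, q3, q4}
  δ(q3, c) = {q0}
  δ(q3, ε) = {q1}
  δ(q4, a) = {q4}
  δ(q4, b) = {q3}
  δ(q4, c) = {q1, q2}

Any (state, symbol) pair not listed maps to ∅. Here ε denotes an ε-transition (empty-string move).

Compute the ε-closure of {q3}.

{q1, q3, q4}

Begin with {q3}.
ε-move q3 → q1; add q1.
ε-move q1 → q4; add q4.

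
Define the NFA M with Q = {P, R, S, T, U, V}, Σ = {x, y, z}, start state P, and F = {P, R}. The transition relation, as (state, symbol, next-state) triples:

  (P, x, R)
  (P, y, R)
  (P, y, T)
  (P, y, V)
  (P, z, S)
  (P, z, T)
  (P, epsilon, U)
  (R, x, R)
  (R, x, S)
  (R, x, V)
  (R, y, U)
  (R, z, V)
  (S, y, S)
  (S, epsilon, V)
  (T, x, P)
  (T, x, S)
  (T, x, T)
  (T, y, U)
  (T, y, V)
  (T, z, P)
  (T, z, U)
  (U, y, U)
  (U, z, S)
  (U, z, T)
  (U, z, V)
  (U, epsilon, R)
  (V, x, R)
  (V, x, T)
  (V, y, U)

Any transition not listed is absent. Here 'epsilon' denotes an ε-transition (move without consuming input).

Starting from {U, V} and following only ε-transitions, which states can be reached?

{R, U, V}

Begin with {U, V}.
ε-move U → R; add R.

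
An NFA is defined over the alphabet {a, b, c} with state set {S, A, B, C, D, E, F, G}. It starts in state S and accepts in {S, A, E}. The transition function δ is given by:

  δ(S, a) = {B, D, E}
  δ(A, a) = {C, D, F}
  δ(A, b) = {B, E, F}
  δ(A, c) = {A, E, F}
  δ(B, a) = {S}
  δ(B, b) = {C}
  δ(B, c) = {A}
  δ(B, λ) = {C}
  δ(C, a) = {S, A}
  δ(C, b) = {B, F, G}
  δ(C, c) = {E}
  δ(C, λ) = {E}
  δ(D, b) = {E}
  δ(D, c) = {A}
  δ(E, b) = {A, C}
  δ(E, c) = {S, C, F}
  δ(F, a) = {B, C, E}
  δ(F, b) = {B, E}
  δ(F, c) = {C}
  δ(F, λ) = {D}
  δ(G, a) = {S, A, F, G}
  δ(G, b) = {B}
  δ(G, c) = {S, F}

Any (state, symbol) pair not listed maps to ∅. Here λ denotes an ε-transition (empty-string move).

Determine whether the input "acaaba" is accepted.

Yes

Start in {S}.
Read 'a': {S} → {B, C, D, E}.
Read 'c': {B, C, D, E} → {S, A, C, D, E, F}.
Read 'a': {S, A, C, D, E, F} → {S, A, B, C, D, E, F}.
Read 'a': {S, A, B, C, D, E, F} → {S, A, B, C, D, E, F}.
Read 'b': {S, A, B, C, D, E, F} → {A, B, C, D, E, F, G}.
Read 'a': {A, B, C, D, E, F, G} → {S, A, B, C, D, E, F, G}.
The final set {S, A, B, C, D, E, F, G} contains the accepting states S, A, E.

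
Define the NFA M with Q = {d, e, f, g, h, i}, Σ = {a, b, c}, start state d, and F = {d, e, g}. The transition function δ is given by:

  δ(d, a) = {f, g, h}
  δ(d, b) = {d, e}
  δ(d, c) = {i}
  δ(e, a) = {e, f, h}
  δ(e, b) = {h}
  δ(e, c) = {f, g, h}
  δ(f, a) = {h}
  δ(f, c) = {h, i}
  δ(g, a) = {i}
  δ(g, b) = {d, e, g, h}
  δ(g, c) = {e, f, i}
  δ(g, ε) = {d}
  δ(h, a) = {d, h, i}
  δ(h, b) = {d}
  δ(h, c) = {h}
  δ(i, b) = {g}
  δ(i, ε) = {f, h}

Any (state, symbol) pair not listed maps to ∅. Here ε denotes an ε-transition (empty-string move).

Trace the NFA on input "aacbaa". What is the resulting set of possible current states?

Start in {d}.
Read 'a': d→{f, g, h}; union {f, g, h}; ε-closure = {d, f, g, h}.
Read 'a': d→{f, g, h}, f→{h}, g→{i}, h→{d, h, i}; now {d, f, g, h, i}.
Read 'c': d→{i}, f→{h, i}, g→{e, f, i}, h→{h}, i→∅; now {e, f, h, i}.
Read 'b': e→{h}, f→∅, h→{d}, i→{g}; now {d, g, h}.
Read 'a': d→{f, g, h}, g→{i}, h→{d, h, i}; now {d, f, g, h, i}.
Read 'a': d→{f, g, h}, f→{h}, g→{i}, h→{d, h, i}, i→∅; now {d, f, g, h, i}.

{d, f, g, h, i}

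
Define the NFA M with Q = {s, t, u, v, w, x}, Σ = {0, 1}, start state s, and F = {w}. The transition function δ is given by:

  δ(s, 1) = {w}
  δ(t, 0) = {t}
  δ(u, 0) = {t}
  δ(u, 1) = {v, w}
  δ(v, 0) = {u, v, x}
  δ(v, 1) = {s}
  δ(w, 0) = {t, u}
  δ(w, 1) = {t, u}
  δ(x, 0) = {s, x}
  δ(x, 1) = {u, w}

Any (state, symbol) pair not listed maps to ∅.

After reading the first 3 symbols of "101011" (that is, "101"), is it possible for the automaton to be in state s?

Start in {s}.
Read '1': s→{w}; now {w}.
Read '0': w→{t, u}; now {t, u}.
Read '1': t→∅, u→{v, w}; now {v, w}.
State s is not in {v, w}.

No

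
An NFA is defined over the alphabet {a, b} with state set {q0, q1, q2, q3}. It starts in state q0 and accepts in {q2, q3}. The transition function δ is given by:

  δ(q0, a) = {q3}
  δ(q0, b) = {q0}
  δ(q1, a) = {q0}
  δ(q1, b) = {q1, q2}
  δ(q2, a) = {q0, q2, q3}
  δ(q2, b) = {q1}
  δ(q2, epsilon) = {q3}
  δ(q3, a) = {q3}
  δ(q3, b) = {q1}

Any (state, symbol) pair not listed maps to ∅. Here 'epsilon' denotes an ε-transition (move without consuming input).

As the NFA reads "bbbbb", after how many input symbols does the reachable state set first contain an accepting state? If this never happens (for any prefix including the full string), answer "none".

none

Start in {q0}.
Read 'b': q0→{q0}; now {q0}.
Read 'b': q0→{q0}; now {q0}.
Read 'b': q0→{q0}; now {q0}.
Read 'b': q0→{q0}; now {q0}.
Read 'b': q0→{q0}; now {q0}.
No reachable set along the way intersects F.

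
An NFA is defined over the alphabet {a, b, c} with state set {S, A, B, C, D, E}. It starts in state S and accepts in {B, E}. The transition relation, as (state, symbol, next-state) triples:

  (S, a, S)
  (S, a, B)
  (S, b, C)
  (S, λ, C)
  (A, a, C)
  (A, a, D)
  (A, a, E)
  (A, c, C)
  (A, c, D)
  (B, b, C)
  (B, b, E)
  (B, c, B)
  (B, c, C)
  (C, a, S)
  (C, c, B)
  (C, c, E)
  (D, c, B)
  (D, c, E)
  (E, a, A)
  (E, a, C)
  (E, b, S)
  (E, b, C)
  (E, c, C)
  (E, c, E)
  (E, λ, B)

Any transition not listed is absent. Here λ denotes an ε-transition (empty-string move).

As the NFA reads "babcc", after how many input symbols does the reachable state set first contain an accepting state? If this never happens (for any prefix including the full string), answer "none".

Start: ε-closure({S}) = {S, C}.
Read 'b': S→{C}, C→∅; now {C}.
Read 'a': C→{S}; union {S}; ε-closure = {S, C}.
Read 'b': S→{C}, C→∅; now {C}.
Read 'c': C→{B, E}; now {B, E}.
None of the earlier sets intersect F, but {B, E} does.

4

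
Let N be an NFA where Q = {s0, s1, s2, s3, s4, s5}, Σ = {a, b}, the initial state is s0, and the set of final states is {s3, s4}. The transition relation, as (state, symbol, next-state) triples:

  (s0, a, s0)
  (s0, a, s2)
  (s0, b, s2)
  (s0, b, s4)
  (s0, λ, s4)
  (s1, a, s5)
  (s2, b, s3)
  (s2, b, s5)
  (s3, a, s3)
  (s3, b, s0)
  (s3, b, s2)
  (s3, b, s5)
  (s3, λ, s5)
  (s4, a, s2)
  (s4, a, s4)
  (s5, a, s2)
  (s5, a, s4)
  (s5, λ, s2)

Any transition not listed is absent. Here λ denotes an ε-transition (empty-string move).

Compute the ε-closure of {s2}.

{s2}

Begin with {s2}.
No ε-moves leave this set, so the closure equals the set itself.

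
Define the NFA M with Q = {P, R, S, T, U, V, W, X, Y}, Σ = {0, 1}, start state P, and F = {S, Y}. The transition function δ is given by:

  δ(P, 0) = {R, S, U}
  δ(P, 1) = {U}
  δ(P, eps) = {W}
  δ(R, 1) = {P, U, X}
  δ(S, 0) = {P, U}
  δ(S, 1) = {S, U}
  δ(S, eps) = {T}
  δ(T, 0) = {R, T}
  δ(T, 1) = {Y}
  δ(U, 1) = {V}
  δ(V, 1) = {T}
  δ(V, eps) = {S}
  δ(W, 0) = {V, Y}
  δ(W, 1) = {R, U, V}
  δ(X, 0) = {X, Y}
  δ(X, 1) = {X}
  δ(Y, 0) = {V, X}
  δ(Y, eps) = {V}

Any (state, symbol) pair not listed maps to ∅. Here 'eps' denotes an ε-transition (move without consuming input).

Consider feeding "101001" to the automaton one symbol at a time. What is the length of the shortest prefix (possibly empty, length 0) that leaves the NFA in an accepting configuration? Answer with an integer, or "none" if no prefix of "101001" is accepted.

1

Start: ε-closure({P}) = {P, W}.
Read '1': P→{U}, W→{R, U, V}; union {R, U, V}; ε-closure = {R, S, T, U, V}.
None of the earlier sets intersect F, but {R, S, T, U, V} does.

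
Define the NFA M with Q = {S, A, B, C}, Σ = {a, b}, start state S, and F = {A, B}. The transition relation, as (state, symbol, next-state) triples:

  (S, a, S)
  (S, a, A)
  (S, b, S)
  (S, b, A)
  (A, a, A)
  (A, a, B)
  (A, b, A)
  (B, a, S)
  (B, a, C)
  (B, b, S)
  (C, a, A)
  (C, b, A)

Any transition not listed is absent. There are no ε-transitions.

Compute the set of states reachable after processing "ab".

Start in {S}.
Read 'a': S→{S, A}; now {S, A}.
Read 'b': S→{S, A}, A→{A}; now {S, A}.

{S, A}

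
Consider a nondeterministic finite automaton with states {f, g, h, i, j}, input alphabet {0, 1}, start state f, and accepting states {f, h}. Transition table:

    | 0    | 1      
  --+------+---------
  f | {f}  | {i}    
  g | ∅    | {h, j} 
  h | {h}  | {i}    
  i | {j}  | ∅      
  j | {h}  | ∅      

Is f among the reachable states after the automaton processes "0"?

Yes

Start in {f}.
Read '0': f→{f}; now {f}.
State f is in {f}.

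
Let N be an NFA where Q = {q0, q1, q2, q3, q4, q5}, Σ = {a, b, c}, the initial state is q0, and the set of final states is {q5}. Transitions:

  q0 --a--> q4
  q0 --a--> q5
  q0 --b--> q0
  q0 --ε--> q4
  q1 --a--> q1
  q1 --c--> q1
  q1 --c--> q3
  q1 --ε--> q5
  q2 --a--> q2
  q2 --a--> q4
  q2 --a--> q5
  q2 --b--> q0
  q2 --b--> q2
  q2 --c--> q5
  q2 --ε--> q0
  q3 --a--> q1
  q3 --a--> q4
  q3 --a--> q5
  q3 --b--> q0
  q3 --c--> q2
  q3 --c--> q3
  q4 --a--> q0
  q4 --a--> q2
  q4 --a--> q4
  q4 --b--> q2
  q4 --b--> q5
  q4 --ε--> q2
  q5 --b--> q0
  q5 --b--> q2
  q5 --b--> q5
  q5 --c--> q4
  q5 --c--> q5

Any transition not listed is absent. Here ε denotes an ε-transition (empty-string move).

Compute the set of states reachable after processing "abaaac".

{q0, q2, q4, q5}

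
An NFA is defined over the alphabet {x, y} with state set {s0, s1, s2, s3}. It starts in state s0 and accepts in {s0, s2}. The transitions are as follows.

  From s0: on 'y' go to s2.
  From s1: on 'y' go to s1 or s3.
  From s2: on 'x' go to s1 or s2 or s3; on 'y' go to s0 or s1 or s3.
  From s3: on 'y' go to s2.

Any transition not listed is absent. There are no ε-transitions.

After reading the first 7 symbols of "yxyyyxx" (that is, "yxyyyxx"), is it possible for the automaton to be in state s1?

Yes

Start in {s0}.
Read 'y': {s0} → {s2}.
Read 'x': {s2} → {s1, s2, s3}.
Read 'y': {s1, s2, s3} → {s0, s1, s2, s3}.
Read 'y': {s0, s1, s2, s3} → {s0, s1, s2, s3}.
Read 'y': {s0, s1, s2, s3} → {s0, s1, s2, s3}.
Read 'x': {s0, s1, s2, s3} → {s1, s2, s3}.
Read 'x': {s1, s2, s3} → {s1, s2, s3}.
State s1 is in {s1, s2, s3}.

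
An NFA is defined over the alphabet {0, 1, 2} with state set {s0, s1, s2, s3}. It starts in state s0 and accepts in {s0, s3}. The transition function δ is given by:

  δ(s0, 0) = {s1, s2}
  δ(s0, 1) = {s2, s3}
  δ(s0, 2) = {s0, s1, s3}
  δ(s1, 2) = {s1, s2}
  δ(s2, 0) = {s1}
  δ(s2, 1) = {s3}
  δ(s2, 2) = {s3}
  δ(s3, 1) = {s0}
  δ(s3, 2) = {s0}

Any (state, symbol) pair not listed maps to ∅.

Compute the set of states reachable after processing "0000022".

Start in {s0}.
Read '0': s0→{s1, s2}; now {s1, s2}.
Read '0': s1→∅, s2→{s1}; now {s1}.
Read '0': s1→∅; now ∅.
The set is empty and remains empty for the remaining 4 symbols.

∅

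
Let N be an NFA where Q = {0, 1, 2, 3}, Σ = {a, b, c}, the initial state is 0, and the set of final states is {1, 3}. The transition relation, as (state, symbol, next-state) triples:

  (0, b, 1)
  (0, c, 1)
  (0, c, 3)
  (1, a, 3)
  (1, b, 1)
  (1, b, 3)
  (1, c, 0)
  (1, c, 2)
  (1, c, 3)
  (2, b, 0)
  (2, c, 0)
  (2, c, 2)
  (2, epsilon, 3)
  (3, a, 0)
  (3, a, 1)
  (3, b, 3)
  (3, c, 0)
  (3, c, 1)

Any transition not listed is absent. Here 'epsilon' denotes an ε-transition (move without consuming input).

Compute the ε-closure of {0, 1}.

Begin with {0, 1}.
No ε-moves leave this set, so the closure equals the set itself.

{0, 1}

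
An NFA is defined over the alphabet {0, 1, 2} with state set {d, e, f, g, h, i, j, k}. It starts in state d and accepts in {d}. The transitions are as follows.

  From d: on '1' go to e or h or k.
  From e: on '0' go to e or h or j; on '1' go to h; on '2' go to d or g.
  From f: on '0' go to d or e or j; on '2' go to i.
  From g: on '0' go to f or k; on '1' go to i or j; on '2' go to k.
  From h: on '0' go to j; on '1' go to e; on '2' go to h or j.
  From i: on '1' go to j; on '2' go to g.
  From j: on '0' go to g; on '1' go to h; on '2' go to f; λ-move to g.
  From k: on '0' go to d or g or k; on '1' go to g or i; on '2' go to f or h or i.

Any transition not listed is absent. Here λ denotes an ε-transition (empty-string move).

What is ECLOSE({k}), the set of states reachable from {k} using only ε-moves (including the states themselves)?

{k}

Begin with {k}.
No ε-moves leave this set, so the closure equals the set itself.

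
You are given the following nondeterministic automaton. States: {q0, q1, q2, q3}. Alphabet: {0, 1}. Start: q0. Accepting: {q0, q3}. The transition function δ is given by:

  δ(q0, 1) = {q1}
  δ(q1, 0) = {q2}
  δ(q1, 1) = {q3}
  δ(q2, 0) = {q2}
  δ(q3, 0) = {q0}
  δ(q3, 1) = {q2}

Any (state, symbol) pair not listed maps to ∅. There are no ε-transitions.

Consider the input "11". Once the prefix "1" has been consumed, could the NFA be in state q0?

No

Start in {q0}.
Read '1': {q0} → {q1}.
State q0 is not in {q1}.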